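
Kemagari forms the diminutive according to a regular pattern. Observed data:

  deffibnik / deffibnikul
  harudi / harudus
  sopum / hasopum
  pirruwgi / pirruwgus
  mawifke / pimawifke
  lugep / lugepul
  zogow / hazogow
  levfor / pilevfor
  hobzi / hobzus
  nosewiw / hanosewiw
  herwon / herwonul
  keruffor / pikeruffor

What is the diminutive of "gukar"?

pigukar

harudi and nosewiw both have last vowel 'i' yet inflect differently (harudus, hanosewiw), so the last vowel is not what conditions the rule; the final letter is.
"gukar" ends in -r. The stems ending in -r (keruffor → pikeruffor, levfor → pilevfor) add the prefix pi-.
So gukar → pigukar.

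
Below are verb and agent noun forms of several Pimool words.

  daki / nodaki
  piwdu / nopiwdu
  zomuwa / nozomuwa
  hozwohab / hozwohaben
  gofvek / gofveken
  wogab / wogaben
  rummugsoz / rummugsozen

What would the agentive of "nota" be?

nonota

zomuwa and hozwohab both have last vowel 'a' yet inflect differently (nozomuwa, hozwohaben), so the last vowel is not what conditions the rule; whether the stem ends in a vowel or a consonant is.
"nota" ends in a vowel. The stems ending in a vowel (daki → nodaki, piwdu → nopiwdu, zomuwa → nozomuwa) add the prefix no-.
The other pattern: stems ending in a consonant add -en.
So nota → nonota.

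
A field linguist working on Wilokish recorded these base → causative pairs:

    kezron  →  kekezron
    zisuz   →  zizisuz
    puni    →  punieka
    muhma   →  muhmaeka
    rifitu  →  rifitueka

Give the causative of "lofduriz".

lolofduriz

zisuz and rifitu both have last vowel 'u' yet inflect differently (zizisuz, rifitueka), so the last vowel is not what conditions the rule; whether the stem ends in a vowel or a consonant is.
"lofduriz" ends in a consonant. The stems ending in a consonant (kezron → kekezron, zisuz → zizisuz) repeat the first consonant+vowel as a prefix.
So lofduriz → lolofduriz.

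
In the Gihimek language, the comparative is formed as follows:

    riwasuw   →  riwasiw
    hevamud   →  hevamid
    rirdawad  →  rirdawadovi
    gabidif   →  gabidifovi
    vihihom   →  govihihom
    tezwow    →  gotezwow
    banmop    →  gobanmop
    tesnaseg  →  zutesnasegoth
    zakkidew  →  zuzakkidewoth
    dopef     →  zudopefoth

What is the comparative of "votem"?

"votem" has last vowel 'e'. The stems whose last vowel is 'e' (tesnaseg → zutesnasegoth, zakkidew → zuzakkidewoth, dopef → zudopefoth) add zu- … -oth around the stem.
So votem → zuvotemoth.

zuvotemoth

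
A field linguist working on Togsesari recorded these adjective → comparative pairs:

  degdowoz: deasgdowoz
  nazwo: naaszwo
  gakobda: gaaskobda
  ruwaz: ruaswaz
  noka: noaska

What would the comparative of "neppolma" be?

neasppolma

Every pair shown (degdowoz → deasgdowoz, nazwo → naaszwo, gakobda → gaaskobda, …) follows the same rule: insert -as- after the first vowel.
So neppolma → neasppolma.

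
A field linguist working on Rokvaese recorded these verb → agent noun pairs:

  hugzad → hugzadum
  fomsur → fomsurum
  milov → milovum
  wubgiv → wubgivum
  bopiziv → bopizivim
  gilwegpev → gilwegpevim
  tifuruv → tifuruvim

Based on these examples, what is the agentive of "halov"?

milov and bopiziv both end in -v yet inflect differently (milovum, bopizivim), so the final letter is not what conditions the rule; the number of vowels is.
"halov" has 2 vowels. The stems with 2 vowels (hugzad → hugzadum, fomsur → fomsurum, milov → milovum) add -um.
So halov → halovum.

halovum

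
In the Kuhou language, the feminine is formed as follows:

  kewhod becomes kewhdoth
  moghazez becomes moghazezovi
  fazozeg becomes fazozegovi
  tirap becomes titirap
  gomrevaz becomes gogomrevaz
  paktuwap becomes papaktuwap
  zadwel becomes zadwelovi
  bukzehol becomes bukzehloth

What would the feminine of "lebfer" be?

lebferovi

bukzehol and zadwel both end in -l yet inflect differently (bukzehloth, zadwelovi), so the final letter is not what conditions the rule; the last vowel is.
"lebfer" has last vowel 'e'. The stems whose last vowel is 'e' (moghazez → moghazezovi, fazozeg → fazozegovi, zadwel → zadwelovi) add -ovi.
The other patterns: stems whose last vowel is 'o' delete the last vowel and add -oth; stems whose last vowel is 'a' repeat the first consonant+vowel as a prefix.
So lebfer → lebferovi.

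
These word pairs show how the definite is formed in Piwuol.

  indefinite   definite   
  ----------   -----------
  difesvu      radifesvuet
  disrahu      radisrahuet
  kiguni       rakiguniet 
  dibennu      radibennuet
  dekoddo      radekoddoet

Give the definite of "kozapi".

rakozapiet

Every pair shown (difesvu → radifesvuet, disrahu → radisrahuet, kiguni → rakiguniet, …) follows the same rule: add ra- … -et around the stem.
So kozapi → rakozapiet.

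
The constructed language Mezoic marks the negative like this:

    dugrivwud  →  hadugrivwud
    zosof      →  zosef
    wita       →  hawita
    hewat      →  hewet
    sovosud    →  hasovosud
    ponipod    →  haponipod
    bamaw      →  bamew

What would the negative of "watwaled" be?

hawatwaled

wita and hewat both have last vowel 'a' yet inflect differently (hawita, hewet), so the last vowel is not what conditions the rule; the final letter is.
"watwaled" ends in -d. The stems ending in -d (ponipod → haponipod, sovosud → hasovosud, dugrivwud → hadugrivwud) add the prefix ha-.
The other pattern: stems ending in -f, -t or -w change the last vowel to 'e'.
So watwaled → hawatwaled.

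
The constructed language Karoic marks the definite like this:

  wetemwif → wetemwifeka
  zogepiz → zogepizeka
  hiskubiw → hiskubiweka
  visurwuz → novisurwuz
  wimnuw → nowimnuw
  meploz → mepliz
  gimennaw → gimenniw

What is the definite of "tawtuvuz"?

zogepiz and visurwuz both end in -z yet inflect differently (zogepizeka, novisurwuz), so the final letter is not what conditions the rule; the last vowel is.
"tawtuvuz" has last vowel 'u'. The stems whose last vowel is 'u' (visurwuz → novisurwuz, wimnuw → nowimnuw) add the prefix no-.
So tawtuvuz → notawtuvuz.

notawtuvuz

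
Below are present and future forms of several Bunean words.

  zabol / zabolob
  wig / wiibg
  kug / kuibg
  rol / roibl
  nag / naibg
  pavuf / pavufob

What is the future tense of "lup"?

zabol and rol both end in -l yet inflect differently (zabolob, roibl), so the final letter is not what conditions the rule; the number of vowels is.
"lup" has 1 vowel. The stems with 1 vowel (wig → wiibg, nag → naibg, kug → kuibg) insert -ib- after the first vowel.
The other pattern: stems with 2 vowels add -ob.
So lup → luibp.

luibp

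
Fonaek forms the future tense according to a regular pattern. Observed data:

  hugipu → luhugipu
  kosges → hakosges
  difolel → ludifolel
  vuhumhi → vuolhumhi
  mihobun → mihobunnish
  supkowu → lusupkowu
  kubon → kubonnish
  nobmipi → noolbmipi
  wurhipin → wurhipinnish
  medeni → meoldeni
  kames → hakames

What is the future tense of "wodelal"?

wurhipin and nobmipi both have last vowel 'i' yet inflect differently (wurhipinnish, noolbmipi), so the last vowel is not what conditions the rule; the final letter is.
"wodelal" ends in -l. The one such stem in the data (difolel → ludifolel) adds the prefix lu-, so the same rule applies.
So wodelal → luwodelal.

luwodelal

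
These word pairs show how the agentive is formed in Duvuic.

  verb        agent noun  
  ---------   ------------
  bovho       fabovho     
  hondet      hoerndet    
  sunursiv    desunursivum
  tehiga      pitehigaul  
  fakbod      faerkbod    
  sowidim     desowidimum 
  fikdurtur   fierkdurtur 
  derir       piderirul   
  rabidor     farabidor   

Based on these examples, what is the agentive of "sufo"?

desufoum

"sufo" begins with s-. The stems beginning with s- (sunursiv → desunursivum, sowidim → desowidimum) add de- … -um around the stem.
The other patterns: stems beginning with b- or r- add the prefix fa-; stems beginning with f- or h- insert -er- after the first vowel; stems beginning with d- or t- add pi- … -ul around the stem.
So sufo → desufoum.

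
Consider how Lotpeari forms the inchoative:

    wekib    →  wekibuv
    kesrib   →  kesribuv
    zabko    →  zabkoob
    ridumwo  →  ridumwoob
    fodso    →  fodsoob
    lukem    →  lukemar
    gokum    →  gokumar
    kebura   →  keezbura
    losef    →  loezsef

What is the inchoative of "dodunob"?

dodunobuv

lukem and losef both have last vowel 'e' yet inflect differently (lukemar, loezsef), so the last vowel is not what conditions the rule; the final letter is.
"dodunob" ends in -b. The stems ending in -b (wekib → wekibuv, kesrib → kesribuv) add -uv.
So dodunob → dodunobuv.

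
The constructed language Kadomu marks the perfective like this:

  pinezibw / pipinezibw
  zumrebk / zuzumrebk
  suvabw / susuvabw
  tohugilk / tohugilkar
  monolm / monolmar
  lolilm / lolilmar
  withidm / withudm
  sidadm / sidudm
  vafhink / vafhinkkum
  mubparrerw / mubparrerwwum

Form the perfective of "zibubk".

zizibubk

"zibubk" has second-to-last letter 'b'. The stems whose second-to-last letter is 'b' (pinezibw → pipinezibw, zumrebk → zuzumrebk, suvabw → susuvabw) repeat the first consonant+vowel as a prefix.
So zibubk → zizibubk.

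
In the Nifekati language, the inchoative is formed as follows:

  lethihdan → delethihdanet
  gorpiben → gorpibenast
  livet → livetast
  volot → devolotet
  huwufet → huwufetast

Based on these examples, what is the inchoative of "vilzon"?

devilzonet

livet and volot both end in -t yet inflect differently (livetast, devolotet), so the final letter is not what conditions the rule; the last vowel is.
"vilzon" has last vowel 'o'. The one such stem in the data (volot → devolotet) adds de- … -et around the stem, so the same rule applies.
So vilzon → devilzonet.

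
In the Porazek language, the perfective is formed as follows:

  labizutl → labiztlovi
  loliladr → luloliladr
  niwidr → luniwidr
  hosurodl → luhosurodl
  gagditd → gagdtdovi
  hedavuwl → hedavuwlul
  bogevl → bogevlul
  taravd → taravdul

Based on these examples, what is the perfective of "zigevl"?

zigevlul

hosurodl and labizutl both end in -l yet inflect differently (luhosurodl, labiztlovi), so the final letter is not what conditions the rule; the second-to-last letter is.
"zigevl" has second-to-last letter 'v'. The stems whose second-to-last letter is 'v' (taravd → taravdul, bogevl → bogevlul) add -ul.
The other patterns: stems whose second-to-last letter is 'd' add the prefix lu-; stems whose second-to-last letter is 't' delete the last vowel and add -ovi.
So zigevl → zigevlul.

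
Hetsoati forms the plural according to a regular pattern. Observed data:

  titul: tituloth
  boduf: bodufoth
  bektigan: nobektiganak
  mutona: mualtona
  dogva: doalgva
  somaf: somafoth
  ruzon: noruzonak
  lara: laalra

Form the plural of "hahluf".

"hahluf" ends in -f. The stems ending in -f (somaf → somafoth, boduf → bodufoth) add -oth.
The other patterns: stems ending in -a insert -al- after the first vowel; stems ending in -n add no- … -ak around the stem.
So hahluf → hahlufoth.

hahlufoth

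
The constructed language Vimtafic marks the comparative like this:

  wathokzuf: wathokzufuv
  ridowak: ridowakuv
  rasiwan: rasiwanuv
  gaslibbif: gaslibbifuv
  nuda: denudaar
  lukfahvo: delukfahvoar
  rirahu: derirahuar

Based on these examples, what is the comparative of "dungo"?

dedungoar

ridowak and nuda both have last vowel 'a' yet inflect differently (ridowakuv, denudaar), so the last vowel is not what conditions the rule; whether the stem ends in a vowel or a consonant is.
"dungo" ends in a vowel. The stems ending in a vowel (nuda → denudaar, lukfahvo → delukfahvoar, rirahu → derirahuar) add de- … -ar around the stem.
The other pattern: stems ending in a consonant add -uv.
So dungo → dedungoar.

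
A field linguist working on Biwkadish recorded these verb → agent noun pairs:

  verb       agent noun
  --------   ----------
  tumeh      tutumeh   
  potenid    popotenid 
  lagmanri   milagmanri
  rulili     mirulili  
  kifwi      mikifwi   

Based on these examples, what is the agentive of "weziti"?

potenid and lagmanri both have last vowel 'i' yet inflect differently (popotenid, milagmanri), so the last vowel is not what conditions the rule; whether the stem ends in a vowel or a consonant is.
"weziti" ends in a vowel. The stems ending in a vowel (lagmanri → milagmanri, rulili → mirulili, kifwi → mikifwi) add the prefix mi-.
The other pattern: stems ending in a consonant repeat the first consonant+vowel as a prefix.
So weziti → miweziti.

miweziti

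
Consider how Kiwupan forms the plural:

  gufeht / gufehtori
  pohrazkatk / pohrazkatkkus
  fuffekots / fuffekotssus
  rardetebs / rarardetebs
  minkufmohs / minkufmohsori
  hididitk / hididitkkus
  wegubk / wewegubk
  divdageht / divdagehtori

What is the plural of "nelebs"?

nenelebs

minkufmohs and fuffekots both end in -s yet inflect differently (minkufmohsori, fuffekotssus), so the final letter is not what conditions the rule; the second-to-last letter is.
"nelebs" has second-to-last letter 'b'. The stems whose second-to-last letter is 'b' (wegubk → wewegubk, rardetebs → rarardetebs) repeat the first consonant+vowel as a prefix.
The other patterns: stems whose second-to-last letter is 'h' add -ori; stems whose second-to-last letter is 't' double the final consonant and add -us.
So nelebs → nenelebs.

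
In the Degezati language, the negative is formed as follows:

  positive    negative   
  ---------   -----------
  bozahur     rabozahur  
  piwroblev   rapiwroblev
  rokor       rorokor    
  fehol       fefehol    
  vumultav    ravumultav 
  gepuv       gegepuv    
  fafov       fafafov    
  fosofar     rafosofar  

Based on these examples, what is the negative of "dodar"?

rokor and bozahur both end in -r yet inflect differently (rorokor, rabozahur), so the final letter is not what conditions the rule; the number of vowels is.
"dodar" has 2 vowels. The stems with 2 vowels (gepuv → gegepuv, fafov → fafafov, fehol → fefehol) repeat the first consonant+vowel as a prefix.
So dodar → dododar.

dododar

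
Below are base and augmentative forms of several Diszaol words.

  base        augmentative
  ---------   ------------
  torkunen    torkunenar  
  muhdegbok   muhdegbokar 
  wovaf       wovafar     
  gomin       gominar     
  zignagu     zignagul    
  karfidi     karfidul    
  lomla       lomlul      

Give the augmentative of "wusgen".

gomin and karfidi both have last vowel 'i' yet inflect differently (gominar, karfidul), so the last vowel is not what conditions the rule; whether the stem ends in a vowel or a consonant is.
"wusgen" ends in a consonant. The stems ending in a consonant (torkunen → torkunenar, muhdegbok → muhdegbokar, wovaf → wovafar) add -ar.
The other pattern: stems ending in a vowel drop the final letter and add -ul.
So wusgen → wusgenar.

wusgenar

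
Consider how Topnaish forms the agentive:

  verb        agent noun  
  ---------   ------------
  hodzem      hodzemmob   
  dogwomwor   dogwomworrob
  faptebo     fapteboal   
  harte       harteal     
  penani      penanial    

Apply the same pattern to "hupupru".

dogwomwor and faptebo both have last vowel 'o' yet inflect differently (dogwomworrob, fapteboal), so the last vowel is not what conditions the rule; whether the stem ends in a vowel or a consonant is.
"hupupru" ends in a vowel. The stems ending in a vowel (faptebo → fapteboal, harte → harteal, penani → penanial) add -al.
So hupupru → hupuprual.

hupuprual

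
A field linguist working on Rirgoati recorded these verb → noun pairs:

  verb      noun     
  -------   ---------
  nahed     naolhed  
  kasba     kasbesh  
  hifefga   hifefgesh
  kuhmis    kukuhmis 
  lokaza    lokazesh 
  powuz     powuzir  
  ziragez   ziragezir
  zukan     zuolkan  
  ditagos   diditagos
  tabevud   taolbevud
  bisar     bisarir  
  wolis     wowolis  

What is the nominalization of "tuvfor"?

zukan and lokaza both have last vowel 'a' yet inflect differently (zuolkan, lokazesh), so the last vowel is not what conditions the rule; the final letter is.
"tuvfor" ends in -r. The one such stem in the data (bisar → bisarir) adds -ir, so the same rule applies.
So tuvfor → tuvforir.

tuvforir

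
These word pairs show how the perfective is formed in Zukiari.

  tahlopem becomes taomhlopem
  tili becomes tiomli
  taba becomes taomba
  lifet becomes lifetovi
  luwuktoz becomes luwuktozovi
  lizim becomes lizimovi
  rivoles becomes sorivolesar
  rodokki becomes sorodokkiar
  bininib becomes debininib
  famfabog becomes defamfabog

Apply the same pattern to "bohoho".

tahlopem and lizim both end in -m yet inflect differently (taomhlopem, lizimovi), so the final letter is not what conditions the rule; the first letter is.
"bohoho" begins with b-. The one such stem in the data (bininib → debininib) adds the prefix de-, so the same rule applies.
So bohoho → debohoho.

debohoho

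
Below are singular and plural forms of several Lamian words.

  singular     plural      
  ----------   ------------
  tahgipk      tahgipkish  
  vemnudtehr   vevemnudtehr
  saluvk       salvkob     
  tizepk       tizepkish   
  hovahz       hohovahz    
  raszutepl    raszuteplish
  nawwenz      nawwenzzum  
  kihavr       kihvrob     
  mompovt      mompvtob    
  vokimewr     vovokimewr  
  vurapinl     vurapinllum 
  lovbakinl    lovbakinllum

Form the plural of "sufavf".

"sufavf" has second-to-last letter 'v'. The stems whose second-to-last letter is 'v' (saluvk → salvkob, mompovt → mompvtob, kihavr → kihvrob) delete the last vowel and add -ob.
The other patterns: stems whose second-to-last letter is 'n' double the final consonant and add -um; stems whose second-to-last letter is 'p' add -ish; stems whose second-to-last letter is 'h' or 'w' repeat the first consonant+vowel as a prefix.
So sufavf → sufvfob.

sufvfob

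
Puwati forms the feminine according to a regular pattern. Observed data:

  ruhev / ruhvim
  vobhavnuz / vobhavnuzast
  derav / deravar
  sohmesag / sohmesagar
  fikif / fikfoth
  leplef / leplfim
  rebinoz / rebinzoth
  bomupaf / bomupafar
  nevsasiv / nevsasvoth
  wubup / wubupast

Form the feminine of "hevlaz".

hevlazar

leplef and bomupaf both end in -f yet inflect differently (leplfim, bomupafar), so the final letter is not what conditions the rule; the last vowel is.
"hevlaz" has last vowel 'a'. The stems whose last vowel is 'a' (sohmesag → sohmesagar, bomupaf → bomupafar, derav → deravar) add -ar.
The other patterns: stems whose last vowel is 'e' delete the last vowel and add -im; stems whose last vowel is 'u' add -ast; stems whose last vowel is 'i' or 'o' delete the last vowel and add -oth.
So hevlaz → hevlazar.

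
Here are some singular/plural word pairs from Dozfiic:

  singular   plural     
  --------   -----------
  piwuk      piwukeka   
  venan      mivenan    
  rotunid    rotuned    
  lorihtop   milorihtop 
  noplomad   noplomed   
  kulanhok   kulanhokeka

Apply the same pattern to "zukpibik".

kulanhok and lorihtop both have last vowel 'o' yet inflect differently (kulanhokeka, milorihtop), so the last vowel is not what conditions the rule; the final letter is.
"zukpibik" ends in -k. The stems ending in -k (piwuk → piwukeka, kulanhok → kulanhokeka) add -eka.
So zukpibik → zukpibikeka.

zukpibikeka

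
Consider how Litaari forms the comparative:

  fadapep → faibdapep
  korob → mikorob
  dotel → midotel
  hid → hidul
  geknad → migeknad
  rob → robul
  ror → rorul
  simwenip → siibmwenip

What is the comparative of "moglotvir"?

moibglotvir

"moglotvir" has 3 vowels. The stems with 3 vowels (fadapep → faibdapep, simwenip → siibmwenip) insert -ib- after the first vowel.
The other patterns: stems with 1 vowel add -ul; stems with 2 vowels add the prefix mi-.
So moglotvir → moibglotvir.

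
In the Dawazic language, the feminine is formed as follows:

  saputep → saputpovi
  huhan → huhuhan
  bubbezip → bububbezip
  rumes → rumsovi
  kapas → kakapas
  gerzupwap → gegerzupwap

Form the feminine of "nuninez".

"nuninez" has last vowel 'e'. The stems whose last vowel is 'e' (rumes → rumsovi, saputep → saputpovi) delete the last vowel and add -ovi.
So nuninez → nuninzovi.

nuninzovi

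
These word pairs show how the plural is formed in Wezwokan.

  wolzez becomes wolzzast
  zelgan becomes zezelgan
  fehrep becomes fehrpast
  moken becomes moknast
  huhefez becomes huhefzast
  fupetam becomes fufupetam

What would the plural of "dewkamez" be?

moken and zelgan both end in -n yet inflect differently (moknast, zezelgan), so the final letter is not what conditions the rule; the last vowel is.
"dewkamez" has last vowel 'e'. The stems whose last vowel is 'e' (huhefez → huhefzast, moken → moknast, fehrep → fehrpast) delete the last vowel and add -ast.
So dewkamez → dewkamzast.

dewkamzast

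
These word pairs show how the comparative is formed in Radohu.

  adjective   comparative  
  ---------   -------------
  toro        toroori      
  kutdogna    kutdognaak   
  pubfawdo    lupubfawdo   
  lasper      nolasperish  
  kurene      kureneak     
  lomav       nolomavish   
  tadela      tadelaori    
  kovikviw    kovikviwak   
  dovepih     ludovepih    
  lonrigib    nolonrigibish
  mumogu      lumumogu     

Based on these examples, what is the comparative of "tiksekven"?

"tiksekven" begins with t-. The stems beginning with t- (tadela → tadelaori, toro → toroori) add -ori.
The other patterns: stems beginning with k- add -ak; stems beginning with l- add no- … -ish around the stem; stems beginning with d-, m- or p- add the prefix lu-.
So tiksekven → tiksekvenori.

tiksekvenori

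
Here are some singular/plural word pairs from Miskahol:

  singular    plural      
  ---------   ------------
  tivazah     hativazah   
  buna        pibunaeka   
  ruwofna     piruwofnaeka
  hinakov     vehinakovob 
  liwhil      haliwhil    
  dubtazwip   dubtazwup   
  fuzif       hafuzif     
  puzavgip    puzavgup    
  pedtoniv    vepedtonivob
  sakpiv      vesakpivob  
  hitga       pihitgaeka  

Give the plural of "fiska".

puzavgip and pedtoniv both have last vowel 'i' yet inflect differently (puzavgup, vepedtonivob), so the last vowel is not what conditions the rule; the final letter is.
"fiska" ends in -a. The stems ending in -a (buna → pibunaeka, hitga → pihitgaeka, ruwofna → piruwofnaeka) add pi- … -eka around the stem.
So fiska → pifiskaeka.

pifiskaeka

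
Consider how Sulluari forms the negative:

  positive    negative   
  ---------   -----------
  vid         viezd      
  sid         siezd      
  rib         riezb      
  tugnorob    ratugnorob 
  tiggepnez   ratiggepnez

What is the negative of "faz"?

faezz

rib and tugnorob both end in -b yet inflect differently (riezb, ratugnorob), so the final letter is not what conditions the rule; the number of vowels is.
"faz" has 1 vowel. The stems with 1 vowel (vid → viezd, sid → siezd, rib → riezb) insert -ez- after the first vowel.
The other pattern: stems with 3 vowels add the prefix ra-.
So faz → faezz.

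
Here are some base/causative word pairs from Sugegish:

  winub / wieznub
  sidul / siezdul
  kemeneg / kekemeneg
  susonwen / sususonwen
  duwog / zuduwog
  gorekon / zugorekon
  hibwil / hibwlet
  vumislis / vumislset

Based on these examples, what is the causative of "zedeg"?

zezedeg

kemeneg and duwog both end in -g yet inflect differently (kekemeneg, zuduwog), so the final letter is not what conditions the rule; the last vowel is.
"zedeg" has last vowel 'e'. The stems whose last vowel is 'e' (kemeneg → kekemeneg, susonwen → sususonwen) repeat the first consonant+vowel as a prefix.
So zedeg → zezedeg.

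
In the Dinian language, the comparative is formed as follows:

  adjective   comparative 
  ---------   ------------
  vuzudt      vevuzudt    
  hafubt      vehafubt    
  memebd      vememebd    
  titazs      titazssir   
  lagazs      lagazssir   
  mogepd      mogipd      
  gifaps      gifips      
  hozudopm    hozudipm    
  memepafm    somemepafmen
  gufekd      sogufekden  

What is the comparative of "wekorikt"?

"wekorikt" has second-to-last letter 'k'. The one such stem in the data (gufekd → sogufekden) adds so- … -en around the stem, so the same rule applies.
So wekorikt → sowekorikten.

sowekorikten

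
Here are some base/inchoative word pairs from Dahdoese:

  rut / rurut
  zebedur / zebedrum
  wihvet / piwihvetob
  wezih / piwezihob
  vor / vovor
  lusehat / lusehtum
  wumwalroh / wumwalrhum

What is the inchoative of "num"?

nunum

rut and wihvet both end in -t yet inflect differently (rurut, piwihvetob), so the final letter is not what conditions the rule; the number of vowels is.
"num" has 1 vowel. The stems with 1 vowel (rut → rurut, vor → vovor) repeat the first consonant+vowel as a prefix.
The other patterns: stems with 2 vowels add pi- … -ob around the stem; stems with 3 vowels delete the last vowel and add -um.
So num → nunum.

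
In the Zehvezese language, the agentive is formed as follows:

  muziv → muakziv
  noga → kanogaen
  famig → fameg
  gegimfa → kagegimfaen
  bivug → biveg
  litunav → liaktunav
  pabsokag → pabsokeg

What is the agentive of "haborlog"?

noga and pabsokag both have last vowel 'a' yet inflect differently (kanogaen, pabsokeg), so the last vowel is not what conditions the rule; the final letter is.
"haborlog" ends in -g. The stems ending in -g (pabsokag → pabsokeg, bivug → biveg, famig → fameg) change the last vowel to 'e'.
The other patterns: stems ending in -a add ka- … -en around the stem; stems ending in -v insert -ak- after the first vowel.
So haborlog → haborleg.

haborleg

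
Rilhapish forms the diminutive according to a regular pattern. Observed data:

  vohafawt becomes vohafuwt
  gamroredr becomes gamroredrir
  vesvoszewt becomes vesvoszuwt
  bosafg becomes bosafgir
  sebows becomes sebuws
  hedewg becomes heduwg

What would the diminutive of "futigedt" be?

hedewg and bosafg both end in -g yet inflect differently (heduwg, bosafgir), so the final letter is not what conditions the rule; the second-to-last letter is.
"futigedt" has second-to-last letter 'd'. The one such stem in the data (gamroredr → gamroredrir) adds -ir, so the same rule applies.
The other pattern: stems whose second-to-last letter is 'w' change the last vowel to 'u'.
So futigedt → futigedtir.

futigedtir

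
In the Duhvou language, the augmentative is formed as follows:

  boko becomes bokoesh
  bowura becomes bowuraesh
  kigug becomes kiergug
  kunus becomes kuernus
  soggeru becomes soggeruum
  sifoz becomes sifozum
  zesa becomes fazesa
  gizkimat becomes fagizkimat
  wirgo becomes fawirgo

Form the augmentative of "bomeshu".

bowura and zesa both end in -a yet inflect differently (bowuraesh, fazesa), so the final letter is not what conditions the rule; the first letter is.
"bomeshu" begins with b-. The stems beginning with b- (boko → bokoesh, bowura → bowuraesh) add -esh.
The other patterns: stems beginning with k- insert -er- after the first vowel; stems beginning with s- add -um; stems beginning with g-, w- or z- add the prefix fa-.
So bomeshu → bomeshuesh.

bomeshuesh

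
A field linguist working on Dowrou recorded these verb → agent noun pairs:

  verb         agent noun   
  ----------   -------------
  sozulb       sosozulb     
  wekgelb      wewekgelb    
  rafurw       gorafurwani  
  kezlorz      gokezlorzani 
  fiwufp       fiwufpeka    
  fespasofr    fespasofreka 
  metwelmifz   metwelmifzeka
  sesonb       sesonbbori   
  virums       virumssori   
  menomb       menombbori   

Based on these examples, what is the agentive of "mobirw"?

gomobirwani

"mobirw" has second-to-last letter 'r'. The stems whose second-to-last letter is 'r' (rafurw → gorafurwani, kezlorz → gokezlorzani) add go- … -ani around the stem.
The other patterns: stems whose second-to-last letter is 'l' repeat the first consonant+vowel as a prefix; stems whose second-to-last letter is 'f' add -eka; stems whose second-to-last letter is 'm' or 'n' double the final consonant and add -ori.
So mobirw → gomobirwani.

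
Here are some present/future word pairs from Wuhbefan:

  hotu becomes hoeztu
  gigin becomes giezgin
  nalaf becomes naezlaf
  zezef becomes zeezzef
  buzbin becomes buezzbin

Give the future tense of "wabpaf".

waezbpaf

Every pair shown (hotu → hoeztu, gigin → giezgin, nalaf → naezlaf, …) follows the same rule: insert -ez- after the first vowel.
So wabpaf → waezbpaf.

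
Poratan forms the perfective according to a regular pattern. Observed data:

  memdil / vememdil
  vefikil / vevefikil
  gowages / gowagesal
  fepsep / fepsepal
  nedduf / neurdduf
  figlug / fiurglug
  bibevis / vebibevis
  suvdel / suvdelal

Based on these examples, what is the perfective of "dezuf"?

deurzuf

suvdel and vefikil both end in -l yet inflect differently (suvdelal, vevefikil), so the final letter is not what conditions the rule; the last vowel is.
"dezuf" has last vowel 'u'. The stems whose last vowel is 'u' (figlug → fiurglug, nedduf → neurdduf) insert -ur- after the first vowel.
The other patterns: stems whose last vowel is 'e' add -al; stems whose last vowel is 'i' add the prefix ve-.
So dezuf → deurzuf.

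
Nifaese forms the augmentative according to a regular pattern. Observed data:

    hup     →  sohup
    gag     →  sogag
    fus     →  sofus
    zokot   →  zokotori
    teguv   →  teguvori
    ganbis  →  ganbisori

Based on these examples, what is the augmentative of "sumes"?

sumesori

"sumes" has 2 vowels. The stems with 2 vowels (zokot → zokotori, teguv → teguvori, ganbis → ganbisori) add -ori.
The other pattern: stems with 1 vowel add the prefix so-.
So sumes → sumesori.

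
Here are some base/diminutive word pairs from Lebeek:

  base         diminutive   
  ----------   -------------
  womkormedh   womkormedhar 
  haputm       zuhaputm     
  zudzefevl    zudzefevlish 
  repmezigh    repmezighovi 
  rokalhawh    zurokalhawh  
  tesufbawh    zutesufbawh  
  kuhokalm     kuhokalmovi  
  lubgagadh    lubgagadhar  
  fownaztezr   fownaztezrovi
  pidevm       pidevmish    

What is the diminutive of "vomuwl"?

zuvomuwl

"vomuwl" has second-to-last letter 'w'. The stems whose second-to-last letter is 'w' (tesufbawh → zutesufbawh, rokalhawh → zurokalhawh) add the prefix zu-.
The other patterns: stems whose second-to-last letter is 'd' add -ar; stems whose second-to-last letter is 'v' add -ish; stems whose second-to-last letter is 'g', 'l' or 'z' add -ovi.
So vomuwl → zuvomuwl.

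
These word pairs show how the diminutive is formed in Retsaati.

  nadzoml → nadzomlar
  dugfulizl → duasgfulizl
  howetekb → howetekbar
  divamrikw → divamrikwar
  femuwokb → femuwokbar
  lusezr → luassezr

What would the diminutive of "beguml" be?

begumlar

nadzoml and dugfulizl both end in -l yet inflect differently (nadzomlar, duasgfulizl), so the final letter is not what conditions the rule; the second-to-last letter is.
"beguml" has second-to-last letter 'm'. The one such stem in the data (nadzoml → nadzomlar) adds -ar, so the same rule applies.
The other pattern: stems whose second-to-last letter is 'z' insert -as- after the first vowel.
So beguml → begumlar.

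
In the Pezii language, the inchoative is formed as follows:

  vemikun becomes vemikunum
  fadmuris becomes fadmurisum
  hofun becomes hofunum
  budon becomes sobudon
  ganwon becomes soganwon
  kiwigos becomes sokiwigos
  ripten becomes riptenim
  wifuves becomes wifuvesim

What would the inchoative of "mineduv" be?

mineduvum

vemikun and budon both end in -n yet inflect differently (vemikunum, sobudon), so the final letter is not what conditions the rule; the last vowel is.
"mineduv" has last vowel 'u'. The stems whose last vowel is 'u' (vemikun → vemikunum, hofun → hofunum) add -um.
The other patterns: stems whose last vowel is 'o' add the prefix so-; stems whose last vowel is 'e' add -im.
So mineduv → mineduvum.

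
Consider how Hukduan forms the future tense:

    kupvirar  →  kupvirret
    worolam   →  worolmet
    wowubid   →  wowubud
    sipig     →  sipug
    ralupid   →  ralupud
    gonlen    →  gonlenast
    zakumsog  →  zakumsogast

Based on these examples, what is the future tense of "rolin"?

rolun

"rolin" has last vowel 'i'. The stems whose last vowel is 'i' (wowubid → wowubud, sipig → sipug, ralupid → ralupud) change the last vowel to 'u'.
The other patterns: stems whose last vowel is 'a' delete the last vowel and add -et; stems whose last vowel is 'e' or 'o' add -ast.
So rolin → rolun.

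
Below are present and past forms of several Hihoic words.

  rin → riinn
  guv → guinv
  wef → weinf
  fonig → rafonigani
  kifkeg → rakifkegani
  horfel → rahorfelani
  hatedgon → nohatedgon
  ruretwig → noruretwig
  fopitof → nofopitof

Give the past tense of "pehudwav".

nopehudwav

rin and hatedgon both end in -n yet inflect differently (riinn, nohatedgon), so the final letter is not what conditions the rule; the number of vowels is.
"pehudwav" has 3 vowels. The stems with 3 vowels (hatedgon → nohatedgon, ruretwig → noruretwig, fopitof → nofopitof) add the prefix no-.
The other patterns: stems with 1 vowel insert -in- after the first vowel; stems with 2 vowels add ra- … -ani around the stem.
So pehudwav → nopehudwav.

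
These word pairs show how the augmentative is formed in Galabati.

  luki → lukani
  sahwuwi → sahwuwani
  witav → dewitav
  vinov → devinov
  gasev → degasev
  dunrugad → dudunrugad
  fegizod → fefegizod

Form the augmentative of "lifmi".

lifmani

witav and dunrugad both have last vowel 'a' yet inflect differently (dewitav, dudunrugad), so the last vowel is not what conditions the rule; the final letter is.
"lifmi" ends in -i. The stems ending in -i (luki → lukani, sahwuwi → sahwuwani) drop the final letter and add -ani.
The other patterns: stems ending in -v add the prefix de-; stems ending in -d repeat the first consonant+vowel as a prefix.
So lifmi → lifmani.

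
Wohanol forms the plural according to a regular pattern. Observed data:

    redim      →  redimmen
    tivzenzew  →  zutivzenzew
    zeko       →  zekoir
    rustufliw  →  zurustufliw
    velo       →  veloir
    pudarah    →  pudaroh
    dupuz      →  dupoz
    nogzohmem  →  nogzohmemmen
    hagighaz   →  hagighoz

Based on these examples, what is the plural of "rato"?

ratoir

"rato" ends in -o. The stems ending in -o (zeko → zekoir, velo → veloir) add -ir.
The other patterns: stems ending in -h or -z change the last vowel to 'o'; stems ending in -m double the final consonant and add -en; stems ending in -w add the prefix zu-.
So rato → ratoir.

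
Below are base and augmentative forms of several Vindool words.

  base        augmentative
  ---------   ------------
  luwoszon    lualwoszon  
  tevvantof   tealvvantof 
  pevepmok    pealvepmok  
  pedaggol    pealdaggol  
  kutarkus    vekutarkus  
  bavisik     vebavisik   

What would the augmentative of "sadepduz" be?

pevepmok and bavisik both end in -k yet inflect differently (pealvepmok, vebavisik), so the final letter is not what conditions the rule; the last vowel is.
"sadepduz" has last vowel 'u'. The one such stem in the data (kutarkus → vekutarkus) adds the prefix ve-, so the same rule applies.
So sadepduz → vesadepduz.

vesadepduz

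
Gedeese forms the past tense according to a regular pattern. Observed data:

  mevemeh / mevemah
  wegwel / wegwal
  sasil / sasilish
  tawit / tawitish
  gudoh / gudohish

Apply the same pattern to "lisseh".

lissah

"lisseh" has last vowel 'e'. The stems whose last vowel is 'e' (mevemeh → mevemah, wegwel → wegwal) change the last vowel to 'a'.
The other pattern: stems whose last vowel is 'i' or 'o' add -ish.
So lisseh → lissah.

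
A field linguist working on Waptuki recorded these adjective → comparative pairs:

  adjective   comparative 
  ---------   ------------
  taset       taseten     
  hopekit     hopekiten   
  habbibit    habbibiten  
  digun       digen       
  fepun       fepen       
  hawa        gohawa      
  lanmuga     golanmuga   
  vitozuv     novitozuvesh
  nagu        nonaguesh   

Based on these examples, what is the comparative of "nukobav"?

nonukobavesh

digun and vitozuv both have last vowel 'u' yet inflect differently (digen, novitozuvesh), so the last vowel is not what conditions the rule; the final letter is.
"nukobav" ends in -v. The one such stem in the data (vitozuv → novitozuvesh) adds no- … -esh around the stem, so the same rule applies.
The other patterns: stems ending in -t add -en; stems ending in -n change the last vowel to 'e'; stems ending in -a add the prefix go-.
So nukobav → nonukobavesh.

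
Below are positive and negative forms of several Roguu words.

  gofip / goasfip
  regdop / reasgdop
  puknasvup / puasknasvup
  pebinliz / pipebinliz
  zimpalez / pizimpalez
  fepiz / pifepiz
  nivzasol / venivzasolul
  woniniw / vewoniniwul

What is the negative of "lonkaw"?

gofip and pebinliz both have last vowel 'i' yet inflect differently (goasfip, pipebinliz), so the last vowel is not what conditions the rule; the final letter is.
"lonkaw" ends in -w. The one such stem in the data (woniniw → vewoniniwul) adds ve- … -ul around the stem, so the same rule applies.
The other patterns: stems ending in -p insert -as- after the first vowel; stems ending in -z add the prefix pi-.
So lonkaw → velonkawul.

velonkawul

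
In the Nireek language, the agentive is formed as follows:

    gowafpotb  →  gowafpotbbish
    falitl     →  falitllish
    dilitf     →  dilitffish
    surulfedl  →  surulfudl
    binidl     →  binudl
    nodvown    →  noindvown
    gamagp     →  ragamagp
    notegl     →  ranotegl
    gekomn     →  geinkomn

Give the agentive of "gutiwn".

guintiwn

binidl and notegl both end in -l yet inflect differently (binudl, ranotegl), so the final letter is not what conditions the rule; the second-to-last letter is.
"gutiwn" has second-to-last letter 'w'. The one such stem in the data (nodvown → noindvown) inserts -in- after the first vowel (as does gekomn), so the same rule applies.
The other patterns: stems whose second-to-last letter is 'd' change the last vowel to 'u'; stems whose second-to-last letter is 'g' add the prefix ra-; stems whose second-to-last letter is 't' double the final consonant and add -ish.
So gutiwn → guintiwn.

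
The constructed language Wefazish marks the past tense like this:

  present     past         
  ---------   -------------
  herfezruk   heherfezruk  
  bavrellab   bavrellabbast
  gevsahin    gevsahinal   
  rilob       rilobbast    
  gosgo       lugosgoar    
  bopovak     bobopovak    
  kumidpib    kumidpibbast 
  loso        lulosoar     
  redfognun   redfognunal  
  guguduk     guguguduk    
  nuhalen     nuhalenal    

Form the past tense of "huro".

luhuroar

redfognun and guguduk both have last vowel 'u' yet inflect differently (redfognunal, guguguduk), so the last vowel is not what conditions the rule; the final letter is.
"huro" ends in -o. The stems ending in -o (gosgo → lugosgoar, loso → lulosoar) add lu- … -ar around the stem.
So huro → luhuroar.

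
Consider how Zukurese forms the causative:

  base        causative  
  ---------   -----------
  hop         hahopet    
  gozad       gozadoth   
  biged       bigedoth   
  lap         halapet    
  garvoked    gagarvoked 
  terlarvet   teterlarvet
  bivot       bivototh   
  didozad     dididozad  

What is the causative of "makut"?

gozad and garvoked both end in -d yet inflect differently (gozadoth, gagarvoked), so the final letter is not what conditions the rule; the number of vowels is.
"makut" has 2 vowels. The stems with 2 vowels (gozad → gozadoth, bivot → bivototh, biged → bigedoth) add -oth.
The other patterns: stems with 1 vowel add ha- … -et around the stem; stems with 3 vowels repeat the first consonant+vowel as a prefix.
So makut → makutoth.

makutoth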